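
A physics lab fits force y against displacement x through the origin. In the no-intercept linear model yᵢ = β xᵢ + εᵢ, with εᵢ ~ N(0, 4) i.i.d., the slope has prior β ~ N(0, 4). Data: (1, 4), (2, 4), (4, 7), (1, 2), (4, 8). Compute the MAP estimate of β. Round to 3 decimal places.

β̂_MAP = 1.897

log p(β | y) = −Σ(yᵢ − βxᵢ)²/(2·4) − β²/(2·4) + const.
Setting the derivative to zero: Σxᵢ(yᵢ − βxᵢ)/4 − β/4 = 0, so β = Σxᵢyᵢ / (Σxᵢ² + σ²/τ²).
Σxᵢyᵢ = 1·4 + 2·4 + 4·7 + 1·2 + 4·8 = 74; Σxᵢ² = 38; σ²/τ² = 1.
β̂_MAP = 74 / (38 + 1) = 74/39 ≈ 1.897.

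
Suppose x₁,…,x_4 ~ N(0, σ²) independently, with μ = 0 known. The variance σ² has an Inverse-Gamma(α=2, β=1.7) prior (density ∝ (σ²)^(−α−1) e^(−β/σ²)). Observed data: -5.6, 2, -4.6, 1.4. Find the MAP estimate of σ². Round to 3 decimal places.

σ̂²_MAP = 6.188

Sum of squared deviations about the known mean: SS = (-5.6−0)² + (2−0)² + (-4.6−0)² + (1.4−0)² = 58.48.
The Normal likelihood contributes (σ²)^(−n/2) exp(−SS/(2σ²)), so the posterior is Inverse-Gamma(α + n/2, β + SS/2) = Inverse-Gamma(4, 30.94).
The mode of Inverse-Gamma(a, b) is b/(a+1) = 30.94/5 ≈ 6.188.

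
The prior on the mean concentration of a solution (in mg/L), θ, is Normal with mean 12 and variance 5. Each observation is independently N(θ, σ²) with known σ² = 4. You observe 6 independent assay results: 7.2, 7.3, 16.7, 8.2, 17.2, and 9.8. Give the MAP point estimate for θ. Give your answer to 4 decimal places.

n = 6; x̄ = (7.2 + 7.3 + 16.7 + 8.2 + 17.2 + 9.8)/6 = 66.4/6 = 166/15 ≈ 11.0667.
For a Normal prior and Normal likelihood with known variance, the posterior is Normal; its mode equals its mean, the precision-weighted average.
Prior precision 1/σ₀² = 1/5 = 0.2; data precision n/σ² = 6/4 = 1.5.
θ̂ = (0.2·12 + 1.5·(166/15)) / (0.2 + 1.5) = 19/1.7 = 190/17 ≈ 11.1765.

θ̂_MAP = 11.1765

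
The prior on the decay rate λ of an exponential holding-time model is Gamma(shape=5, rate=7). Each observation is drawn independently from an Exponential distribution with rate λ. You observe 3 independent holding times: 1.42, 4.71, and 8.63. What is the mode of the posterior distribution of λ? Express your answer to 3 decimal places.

λ̂_MAP = 0.322

The Exponential(rate=λ) likelihood is ∝ λ^n e^(−λΣtᵢ). Here n = 3 and Σtᵢ = 1.42 + 4.71 + 8.63 = 14.76.
Posterior ∝ λ^4e^(−7λ) · λ^3e^(−14.76λ) = λ^7e^(−21.76λ), i.e. Gamma(8, 21.76).
Mode = (a−1)/b = 7/21.76 ≈ 0.322.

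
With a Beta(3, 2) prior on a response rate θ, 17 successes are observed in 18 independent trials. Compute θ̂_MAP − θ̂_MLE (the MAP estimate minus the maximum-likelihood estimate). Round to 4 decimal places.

Posterior is Beta(20, 3); MAP = (20−1)/(23−2) = 19/21 ≈ 0.90476.
MLE ignores the prior: θ̂_MLE = k/n = 17/18 ≈ 0.94444.
Difference = 19/21 − 17/18 = -5/126 ≈ -0.0397.

MAP − MLE = -0.0397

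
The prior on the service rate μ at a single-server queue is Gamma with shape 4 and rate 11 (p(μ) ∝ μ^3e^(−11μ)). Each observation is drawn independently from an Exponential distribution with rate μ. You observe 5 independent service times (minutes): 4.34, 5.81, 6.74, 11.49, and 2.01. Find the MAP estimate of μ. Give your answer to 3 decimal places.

The Exponential(rate=μ) likelihood is ∝ μ^n e^(−μΣtᵢ). Here n = 5 and Σtᵢ = 4.34 + 5.81 + 6.74 + 11.49 + 2.01 = 30.39.
Posterior ∝ μ^3e^(−11μ) · μ^5e^(−30.39μ) = μ^8e^(−41.39μ), i.e. Gamma(9, 41.39).
Mode = (a−1)/b = 8/41.39 ≈ 0.193.

μ̂_MAP = 0.193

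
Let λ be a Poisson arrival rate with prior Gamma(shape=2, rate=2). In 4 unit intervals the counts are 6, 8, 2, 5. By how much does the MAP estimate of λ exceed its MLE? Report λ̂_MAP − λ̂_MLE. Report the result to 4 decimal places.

Σxᵢ = 21. Posterior is Gamma(23, 6); MAP = (23−1)/6 = 22/6 ≈ 3.66667.
MLE = x̄ = 21/4 ≈ 5.25000.
Difference = 22/6 − 21/4 = -19/12 ≈ -1.5833.

MAP − MLE = -1.5833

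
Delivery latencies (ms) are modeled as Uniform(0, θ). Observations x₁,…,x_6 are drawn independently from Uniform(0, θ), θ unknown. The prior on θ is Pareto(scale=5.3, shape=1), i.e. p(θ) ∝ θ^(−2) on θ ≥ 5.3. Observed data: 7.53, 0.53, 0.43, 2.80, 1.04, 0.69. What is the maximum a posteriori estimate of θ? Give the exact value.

θ̂_MAP = 7.53

The Uniform(0, θ) likelihood is θ^(−n) for θ ≥ max(xᵢ), zero otherwise. Here max(xᵢ) = 7.53.
Posterior ∝ θ^(−2) · θ^(−6) = θ^(−8) on θ ≥ max(5.3, 7.53) = 7.53.
This density is strictly decreasing in θ, so the posterior mode lies at the lower boundary of the support.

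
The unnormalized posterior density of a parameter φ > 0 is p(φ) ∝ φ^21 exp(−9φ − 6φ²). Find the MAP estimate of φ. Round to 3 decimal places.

φ̂_MAP = 1.000

ℓ'(φ) = 21/φ − 9 − 12φ. Setting this to zero and multiplying by φ: 12φ² + 9φ − 21 = 0.
φ = (−9 + √(9² + 4·12·21)) / (2·12) = (−9 + √1089) / 24 = (−9 + 33)/24 = 1.
ℓ''(φ) = −21/φ² − 12 < 0, confirming a maximum.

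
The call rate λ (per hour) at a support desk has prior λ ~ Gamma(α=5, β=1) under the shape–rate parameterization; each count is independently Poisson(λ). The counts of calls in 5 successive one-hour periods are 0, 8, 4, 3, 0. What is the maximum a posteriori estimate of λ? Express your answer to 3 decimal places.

λ̂_MAP = 3.167

Σxᵢ = 0+8+4+3+0 = 15, with n = 5.
Posterior ∝ λ^4e^(−1λ) · λ^15e^(−5λ) = λ^19e^(−6λ), i.e. Gamma(shape=20, rate=6).
The mode of a Gamma(a, b) with a ≥ 1 (shape–rate) is (a−1)/b = 19/6 ≈ 3.167.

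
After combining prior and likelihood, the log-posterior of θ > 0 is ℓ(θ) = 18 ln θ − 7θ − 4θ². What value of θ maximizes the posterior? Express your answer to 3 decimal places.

θ̂_MAP = 1.125

ℓ'(θ) = 18/θ − 7 − 8θ. Setting this to zero and multiplying by θ: 8θ² + 7θ − 18 = 0.
θ = (−7 + √(7² + 4·8·18)) / (2·8) = (−7 + √625) / 16 = (−7 + 25)/16 = 9/8.
ℓ''(θ) = −18/θ² − 8 < 0, confirming a maximum.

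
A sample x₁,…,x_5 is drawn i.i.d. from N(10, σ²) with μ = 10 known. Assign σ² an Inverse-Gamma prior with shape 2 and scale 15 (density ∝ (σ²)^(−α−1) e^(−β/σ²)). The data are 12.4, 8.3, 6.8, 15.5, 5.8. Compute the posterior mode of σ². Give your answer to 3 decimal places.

Sum of squared deviations about the known mean: SS = (12.4−10)² + (8.3−10)² + (6.8−10)² + (15.5−10)² + (5.8−10)² = 66.78.
The Normal likelihood contributes (σ²)^(−n/2) exp(−SS/(2σ²)), so the posterior is Inverse-Gamma(α + n/2, β + SS/2) = Inverse-Gamma(4.5, 48.39).
The mode of Inverse-Gamma(a, b) is b/(a+1) = 48.39/5.5 ≈ 8.798.

σ̂²_MAP = 8.798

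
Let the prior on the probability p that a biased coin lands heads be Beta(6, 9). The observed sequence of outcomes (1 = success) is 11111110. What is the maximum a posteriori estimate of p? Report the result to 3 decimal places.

Prior: Beta(6, 9).
Data: 7 successes in 8 trials (from the sequence). The binomial likelihood contributes p^7(1−p)^1, so the posterior is Beta(6+7, 9+1) = Beta(13, 10).
For Beta(a, b) with a, b > 1 the mode is (a−1)/(a+b−2) = 12/21 ≈ 0.571.

p̂_MAP = 0.571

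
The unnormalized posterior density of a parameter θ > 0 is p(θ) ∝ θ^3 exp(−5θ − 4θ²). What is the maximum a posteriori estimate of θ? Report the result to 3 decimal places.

ℓ'(θ) = 3/θ − 5 − 8θ. Setting this to zero and multiplying by θ: 8θ² + 5θ − 3 = 0.
θ = (−5 + √(5² + 4·8·3)) / (2·8) = (−5 + √121) / 16 = (−5 + 11)/16 = 3/8.
ℓ''(θ) = −3/θ² − 8 < 0, confirming a maximum.

θ̂_MAP = 0.375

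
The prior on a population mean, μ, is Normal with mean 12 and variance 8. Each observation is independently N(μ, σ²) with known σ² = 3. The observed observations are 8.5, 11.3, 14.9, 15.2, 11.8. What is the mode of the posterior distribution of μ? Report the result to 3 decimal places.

μ̂_MAP = 12.316

n = 5; x̄ = (8.5 + 11.3 + 14.9 + 15.2 + 11.8)/5 = 61.7/5 = 12.34.
For a Normal prior and Normal likelihood with known variance, the posterior is Normal; its mode equals its mean, the precision-weighted average.
Prior precision 1/σ₀² = 1/8 = 0.125; data precision n/σ² = 5/3.
μ̂ = (0.125·12 + (5/3)·12.34) / (0.125 + 5/3) = (331/15)/(43/24) = 2648/215 ≈ 12.316.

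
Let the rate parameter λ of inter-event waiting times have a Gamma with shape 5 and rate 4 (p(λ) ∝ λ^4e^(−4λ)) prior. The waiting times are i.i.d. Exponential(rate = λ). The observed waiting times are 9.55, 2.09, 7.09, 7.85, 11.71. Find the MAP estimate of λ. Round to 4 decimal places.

λ̂_MAP = 0.2128

The Exponential(rate=λ) likelihood is ∝ λ^n e^(−λΣtᵢ). Here n = 5 and Σtᵢ = 9.55 + 2.09 + 7.09 + 7.85 + 11.71 = 38.29.
Posterior ∝ λ^4e^(−4λ) · λ^5e^(−38.29λ) = λ^9e^(−42.29λ), i.e. Gamma(10, 42.29).
Mode = (a−1)/b = 9/42.29 ≈ 0.2128.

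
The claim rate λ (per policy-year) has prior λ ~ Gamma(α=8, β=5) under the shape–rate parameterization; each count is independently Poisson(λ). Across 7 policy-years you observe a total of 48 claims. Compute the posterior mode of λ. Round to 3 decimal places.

λ̂_MAP = 4.583

Σxᵢ = 48, n = 7.
Posterior ∝ λ^7e^(−5λ) · λ^48e^(−7λ) = λ^55e^(−12λ), i.e. Gamma(shape=56, rate=12).
The mode of a Gamma(a, b) with a ≥ 1 (shape–rate) is (a−1)/b = 55/12 ≈ 4.583.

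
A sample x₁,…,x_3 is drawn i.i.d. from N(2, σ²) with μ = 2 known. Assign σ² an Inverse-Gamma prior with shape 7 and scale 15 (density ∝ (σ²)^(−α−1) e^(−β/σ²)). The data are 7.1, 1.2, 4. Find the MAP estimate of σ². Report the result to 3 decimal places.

Sum of squared deviations about the known mean: SS = (7.1−2)² + (1.2−2)² + (4−2)² = 30.65.
The Normal likelihood contributes (σ²)^(−n/2) exp(−SS/(2σ²)), so the posterior is Inverse-Gamma(α + n/2, β + SS/2) = Inverse-Gamma(8.5, 30.325).
The mode of Inverse-Gamma(a, b) is b/(a+1) = 30.325/9.5 ≈ 3.192.

σ̂²_MAP = 3.192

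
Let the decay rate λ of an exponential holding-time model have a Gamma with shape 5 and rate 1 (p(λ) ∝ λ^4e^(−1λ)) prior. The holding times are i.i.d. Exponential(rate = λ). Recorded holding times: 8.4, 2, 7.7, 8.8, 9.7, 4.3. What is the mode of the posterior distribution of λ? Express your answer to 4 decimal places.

The Exponential(rate=λ) likelihood is ∝ λ^n e^(−λΣtᵢ). Here n = 6 and Σtᵢ = 8.4 + 2 + 7.7 + 8.8 + 9.7 + 4.3 = 40.9.
Posterior ∝ λ^4e^(−1λ) · λ^6e^(−40.9λ) = λ^10e^(−41.9λ), i.e. Gamma(11, 41.9).
Mode = (a−1)/b = 10/41.9 ≈ 0.2387.

λ̂_MAP = 0.2387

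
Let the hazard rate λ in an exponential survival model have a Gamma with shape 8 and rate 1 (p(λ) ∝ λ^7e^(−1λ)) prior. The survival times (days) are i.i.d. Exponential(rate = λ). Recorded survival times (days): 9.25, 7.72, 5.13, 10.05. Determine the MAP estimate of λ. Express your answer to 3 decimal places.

The Exponential(rate=λ) likelihood is ∝ λ^n e^(−λΣtᵢ). Here n = 4 and Σtᵢ = 9.25 + 7.72 + 5.13 + 10.05 = 32.15.
Posterior ∝ λ^7e^(−1λ) · λ^4e^(−32.15λ) = λ^11e^(−33.15λ), i.e. Gamma(12, 33.15).
Mode = (a−1)/b = 11/33.15 ≈ 0.332.

λ̂_MAP = 0.332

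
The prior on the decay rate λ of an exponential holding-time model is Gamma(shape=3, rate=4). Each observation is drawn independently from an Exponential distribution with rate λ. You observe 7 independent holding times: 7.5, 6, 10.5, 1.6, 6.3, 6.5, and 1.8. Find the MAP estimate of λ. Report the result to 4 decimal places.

The Exponential(rate=λ) likelihood is ∝ λ^n e^(−λΣtᵢ). Here n = 7 and Σtᵢ = 7.5 + 6 + 10.5 + 1.6 + 6.3 + 6.5 + 1.8 = 40.2.
Posterior ∝ λ^2e^(−4λ) · λ^7e^(−40.2λ) = λ^9e^(−44.2λ), i.e. Gamma(10, 44.2).
Mode = (a−1)/b = 9/44.2 ≈ 0.2036.

λ̂_MAP = 0.2036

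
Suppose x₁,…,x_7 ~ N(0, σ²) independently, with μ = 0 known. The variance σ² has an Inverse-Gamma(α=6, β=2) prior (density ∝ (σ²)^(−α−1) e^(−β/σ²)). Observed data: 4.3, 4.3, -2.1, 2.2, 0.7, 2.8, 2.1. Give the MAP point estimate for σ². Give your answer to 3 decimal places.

Sum of squared deviations about the known mean: SS = (4.3−0)² + (4.3−0)² + (-2.1−0)² + (2.2−0)² + (0.7−0)² + (2.8−0)² + (2.1−0)² = 58.97.
The Normal likelihood contributes (σ²)^(−n/2) exp(−SS/(2σ²)), so the posterior is Inverse-Gamma(α + n/2, β + SS/2) = Inverse-Gamma(9.5, 31.485).
The mode of Inverse-Gamma(a, b) is b/(a+1) = 31.485/10.5 ≈ 2.999.

σ̂²_MAP = 2.999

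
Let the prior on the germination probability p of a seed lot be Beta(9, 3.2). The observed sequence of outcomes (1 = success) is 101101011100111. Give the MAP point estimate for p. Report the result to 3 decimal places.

Prior: Beta(9, 3.2).
Data: 10 successes in 15 trials (from the sequence). The binomial likelihood contributes p^10(1−p)^5, so the posterior is Beta(9+10, 3.2+5) = Beta(19, 8.2).
For Beta(a, b) with a, b > 1 the mode is (a−1)/(a+b−2) = 18/25.2 ≈ 0.714.

p̂_MAP = 0.714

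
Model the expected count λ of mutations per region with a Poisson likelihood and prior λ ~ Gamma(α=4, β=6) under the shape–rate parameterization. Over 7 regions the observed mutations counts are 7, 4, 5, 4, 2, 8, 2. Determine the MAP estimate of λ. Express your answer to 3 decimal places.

Σxᵢ = 7+4+5+4+2+8+2 = 32, with n = 7.
Posterior ∝ λ^3e^(−6λ) · λ^32e^(−7λ) = λ^35e^(−13λ), i.e. Gamma(shape=36, rate=13).
The mode of a Gamma(a, b) with a ≥ 1 (shape–rate) is (a−1)/b = 35/13 ≈ 2.692.

λ̂_MAP = 2.692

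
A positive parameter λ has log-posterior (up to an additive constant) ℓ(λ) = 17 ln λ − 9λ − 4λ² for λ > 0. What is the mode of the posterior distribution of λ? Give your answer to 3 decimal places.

λ̂_MAP = 1.000

ℓ'(λ) = 17/λ − 9 − 8λ. Setting this to zero and multiplying by λ: 8λ² + 9λ − 17 = 0.
λ = (−9 + √(9² + 4·8·17)) / (2·8) = (−9 + √625) / 16 = (−9 + 25)/16 = 1.
ℓ''(λ) = −17/λ² − 8 < 0, confirming a maximum.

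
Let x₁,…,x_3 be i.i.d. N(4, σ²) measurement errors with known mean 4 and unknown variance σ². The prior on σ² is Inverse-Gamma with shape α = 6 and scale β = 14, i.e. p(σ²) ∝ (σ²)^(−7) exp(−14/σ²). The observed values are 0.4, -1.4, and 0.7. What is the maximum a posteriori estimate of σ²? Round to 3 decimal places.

Sum of squared deviations about the known mean: SS = (0.4−4)² + (-1.4−4)² + (0.7−4)² = 53.01.
The Normal likelihood contributes (σ²)^(−n/2) exp(−SS/(2σ²)), so the posterior is Inverse-Gamma(α + n/2, β + SS/2) = Inverse-Gamma(7.5, 40.505).
The mode of Inverse-Gamma(a, b) is b/(a+1) = 40.505/8.5 ≈ 4.765.

σ̂²_MAP = 4.765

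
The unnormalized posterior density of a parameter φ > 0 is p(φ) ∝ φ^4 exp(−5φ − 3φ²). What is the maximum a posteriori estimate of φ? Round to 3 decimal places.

φ̂_MAP = 0.500

ℓ'(φ) = 4/φ − 5 − 6φ. Setting this to zero and multiplying by φ: 6φ² + 5φ − 4 = 0.
φ = (−5 + √(5² + 4·6·4)) / (2·6) = (−5 + √121) / 12 = (−5 + 11)/12 = 1/2.
ℓ''(φ) = −4/φ² − 6 < 0, confirming a maximum.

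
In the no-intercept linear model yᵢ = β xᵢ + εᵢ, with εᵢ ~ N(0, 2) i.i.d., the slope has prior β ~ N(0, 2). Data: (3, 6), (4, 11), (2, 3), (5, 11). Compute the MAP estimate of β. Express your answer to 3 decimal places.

log p(β | y) = −Σ(yᵢ − βxᵢ)²/(2·2) − β²/(2·2) + const.
Setting the derivative to zero: Σxᵢ(yᵢ − βxᵢ)/2 − β/2 = 0, so β = Σxᵢyᵢ / (Σxᵢ² + σ²/τ²).
Σxᵢyᵢ = 3·6 + 4·11 + 2·3 + 5·11 = 123; Σxᵢ² = 54; σ²/τ² = 1.
β̂_MAP = 123 / (54 + 1) = 123/55 ≈ 2.236.

β̂_MAP = 2.236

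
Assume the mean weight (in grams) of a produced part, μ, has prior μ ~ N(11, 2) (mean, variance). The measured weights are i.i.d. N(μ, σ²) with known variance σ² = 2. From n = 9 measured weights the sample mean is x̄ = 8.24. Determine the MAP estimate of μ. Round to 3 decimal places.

n = 9, x̄ = 8.24.
For a Normal prior and Normal likelihood with known variance, the posterior is Normal; its mode equals its mean, the precision-weighted average.
Prior precision 1/σ₀² = 1/2 = 0.5; data precision n/σ² = 9/2 = 4.5.
μ̂ = (0.5·11 + 4.5·8.24) / (0.5 + 4.5) = 42.58/5 = 8.516.

μ̂_MAP = 8.516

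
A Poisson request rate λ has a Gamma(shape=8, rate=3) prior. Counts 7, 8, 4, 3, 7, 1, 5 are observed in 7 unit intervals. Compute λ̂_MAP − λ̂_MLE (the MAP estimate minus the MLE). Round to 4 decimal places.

Σxᵢ = 35. Posterior is Gamma(43, 10); MAP = (43−1)/10 = 42/10 ≈ 4.20000.
MLE = x̄ = 35/7 ≈ 5.00000.
Difference = 42/10 − 35/7 = -4/5 ≈ -0.8000.

MAP − MLE = -0.8000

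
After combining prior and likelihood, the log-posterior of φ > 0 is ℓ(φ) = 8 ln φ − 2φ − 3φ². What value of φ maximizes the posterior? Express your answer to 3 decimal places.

ℓ'(φ) = 8/φ − 2 − 6φ. Setting this to zero and multiplying by φ: 6φ² + 2φ − 8 = 0.
φ = (−2 + √(2² + 4·6·8)) / (2·6) = (−2 + √196) / 12 = (−2 + 14)/12 = 1.
ℓ''(φ) = −8/φ² − 6 < 0, confirming a maximum.

φ̂_MAP = 1.000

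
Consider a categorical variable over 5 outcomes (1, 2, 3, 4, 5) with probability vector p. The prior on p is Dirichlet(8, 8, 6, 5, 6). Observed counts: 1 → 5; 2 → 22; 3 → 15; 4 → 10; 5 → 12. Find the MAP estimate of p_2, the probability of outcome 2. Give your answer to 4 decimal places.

The posterior is Dirichlet(αᵢ + nᵢ) = Dirichlet(13, 30, 21, 15, 18).
For a Dirichlet(a₁,…,a_K) with all aᵢ > 1, the mode has j-th component (aⱼ − 1)/(Σaᵢ − K).
Here Σaᵢ = 97 and K = 5, so p_2 = (30 − 1)/(97 − 5) = 29/92 ≈ 0.3152.

MAP estimate: 0.3152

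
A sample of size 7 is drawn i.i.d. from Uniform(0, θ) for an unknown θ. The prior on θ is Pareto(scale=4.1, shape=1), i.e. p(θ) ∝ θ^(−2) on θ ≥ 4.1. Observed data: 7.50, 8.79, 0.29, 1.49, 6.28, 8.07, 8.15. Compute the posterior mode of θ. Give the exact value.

θ̂_MAP = 8.79

The Uniform(0, θ) likelihood is θ^(−n) for θ ≥ max(xᵢ), zero otherwise. Here max(xᵢ) = 8.79.
Posterior ∝ θ^(−2) · θ^(−7) = θ^(−9) on θ ≥ max(4.1, 8.79) = 8.79.
This density is strictly decreasing in θ, so the posterior mode lies at the lower boundary of the support.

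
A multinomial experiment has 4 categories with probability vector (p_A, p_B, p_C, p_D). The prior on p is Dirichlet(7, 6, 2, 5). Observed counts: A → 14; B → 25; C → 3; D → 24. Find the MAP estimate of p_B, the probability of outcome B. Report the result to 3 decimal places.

The posterior is Dirichlet(αᵢ + nᵢ) = Dirichlet(21, 31, 5, 29).
For a Dirichlet(a₁,…,a_K) with all aᵢ > 1, the mode has j-th component (aⱼ − 1)/(Σaᵢ − K).
Here Σaᵢ = 86 and K = 4, so p_B = (31 − 1)/(86 − 4) = 30/82 ≈ 0.366.

MAP estimate of p_B = 0.366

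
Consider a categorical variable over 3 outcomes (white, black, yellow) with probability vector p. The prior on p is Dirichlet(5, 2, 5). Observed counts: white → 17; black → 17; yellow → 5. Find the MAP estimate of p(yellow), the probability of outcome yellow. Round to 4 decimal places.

The posterior is Dirichlet(αᵢ + nᵢ) = Dirichlet(22, 19, 10).
For a Dirichlet(a₁,…,a_K) with all aᵢ > 1, the mode has j-th component (aⱼ − 1)/(Σaᵢ − K).
Here Σaᵢ = 51 and K = 3, so p(yellow) = (10 − 1)/(51 − 3) = 9/48 ≈ 0.1875.

MAP estimate of p(yellow) = 0.1875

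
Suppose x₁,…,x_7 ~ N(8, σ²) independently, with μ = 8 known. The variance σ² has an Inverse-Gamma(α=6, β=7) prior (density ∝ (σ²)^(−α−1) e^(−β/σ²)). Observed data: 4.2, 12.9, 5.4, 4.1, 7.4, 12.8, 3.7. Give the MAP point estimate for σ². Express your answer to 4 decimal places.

σ̂²_MAP = 5.5386

Sum of squared deviations about the known mean: SS = (4.2−8)² + (12.9−8)² + (5.4−8)² + (4.1−8)² + (7.4−8)² + (12.8−8)² + (3.7−8)² = 102.31.
The Normal likelihood contributes (σ²)^(−n/2) exp(−SS/(2σ²)), so the posterior is Inverse-Gamma(α + n/2, β + SS/2) = Inverse-Gamma(9.5, 58.155).
The mode of Inverse-Gamma(a, b) is b/(a+1) = 58.155/10.5 ≈ 5.5386.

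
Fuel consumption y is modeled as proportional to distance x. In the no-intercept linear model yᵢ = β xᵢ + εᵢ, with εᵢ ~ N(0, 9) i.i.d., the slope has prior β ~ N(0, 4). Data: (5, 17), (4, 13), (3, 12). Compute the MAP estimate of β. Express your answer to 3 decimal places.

β̂_MAP = 3.311

log p(β | y) = −Σ(yᵢ − βxᵢ)²/(2·9) − β²/(2·4) + const.
Setting the derivative to zero: Σxᵢ(yᵢ − βxᵢ)/9 − β/4 = 0, so β = Σxᵢyᵢ / (Σxᵢ² + σ²/τ²).
Σxᵢyᵢ = 5·17 + 4·13 + 3·12 = 173; Σxᵢ² = 50; σ²/τ² = 2.25.
β̂_MAP = 173 / (50 + 2.25) = 173/52.25 ≈ 3.311.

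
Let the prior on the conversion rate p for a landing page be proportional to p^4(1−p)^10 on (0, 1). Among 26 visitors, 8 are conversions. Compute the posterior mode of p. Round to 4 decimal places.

p̂_MAP = 0.3000

The prior density ∝ p^4(1−p)^10 is the kernel of Beta(5, 11).
Data: 8 successes in 26 trials. The binomial likelihood contributes p^8(1−p)^18, so the posterior is Beta(5+8, 11+18) = Beta(13, 29).
For Beta(a, b) with a, b > 1 the mode is (a−1)/(a+b−2) = 12/40 ≈ 0.3000.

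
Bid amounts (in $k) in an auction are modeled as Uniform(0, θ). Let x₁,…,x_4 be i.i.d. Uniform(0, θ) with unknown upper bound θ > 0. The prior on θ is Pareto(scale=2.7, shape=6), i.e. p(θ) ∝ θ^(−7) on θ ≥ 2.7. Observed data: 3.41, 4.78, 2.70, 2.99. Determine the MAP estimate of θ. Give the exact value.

The Uniform(0, θ) likelihood is θ^(−n) for θ ≥ max(xᵢ), zero otherwise. Here max(xᵢ) = 4.78.
Posterior ∝ θ^(−7) · θ^(−4) = θ^(−11) on θ ≥ max(2.7, 4.78) = 4.78.
This density is strictly decreasing in θ, so the posterior mode lies at the lower boundary of the support.

θ̂_MAP = 4.78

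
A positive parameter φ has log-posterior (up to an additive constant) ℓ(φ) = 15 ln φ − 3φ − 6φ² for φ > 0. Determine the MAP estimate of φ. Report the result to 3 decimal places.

ℓ'(φ) = 15/φ − 3 − 12φ. Setting this to zero and multiplying by φ: 12φ² + 3φ − 15 = 0.
φ = (−3 + √(3² + 4·12·15)) / (2·12) = (−3 + √729) / 24 = (−3 + 27)/24 = 1.
ℓ''(φ) = −15/φ² − 12 < 0, confirming a maximum.

φ̂_MAP = 1.000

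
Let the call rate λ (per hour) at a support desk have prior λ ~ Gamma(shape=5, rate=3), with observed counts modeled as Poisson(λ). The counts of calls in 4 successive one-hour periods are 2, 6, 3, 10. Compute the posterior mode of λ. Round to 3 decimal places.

λ̂_MAP = 3.571

Σxᵢ = 2+6+3+10 = 21, with n = 4.
Posterior ∝ λ^4e^(−3λ) · λ^21e^(−4λ) = λ^25e^(−7λ), i.e. Gamma(shape=26, rate=7).
The mode of a Gamma(a, b) with a ≥ 1 (shape–rate) is (a−1)/b = 25/7 ≈ 3.571.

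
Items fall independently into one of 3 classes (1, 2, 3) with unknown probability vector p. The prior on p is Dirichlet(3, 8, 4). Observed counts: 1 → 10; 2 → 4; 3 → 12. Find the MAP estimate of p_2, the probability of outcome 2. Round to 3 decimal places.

MAP estimate: 0.289

The posterior is Dirichlet(αᵢ + nᵢ) = Dirichlet(13, 12, 16).
For a Dirichlet(a₁,…,a_K) with all aᵢ > 1, the mode has j-th component (aⱼ − 1)/(Σaᵢ − K).
Here Σaᵢ = 41 and K = 3, so p_2 = (12 − 1)/(41 − 3) = 11/38 ≈ 0.289.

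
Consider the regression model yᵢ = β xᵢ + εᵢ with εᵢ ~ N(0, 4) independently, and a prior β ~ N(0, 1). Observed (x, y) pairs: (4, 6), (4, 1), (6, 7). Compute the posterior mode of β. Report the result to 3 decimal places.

β̂_MAP = 0.972

log p(β | y) = −Σ(yᵢ − βxᵢ)²/(2·4) − β²/(2·1) + const.
Setting the derivative to zero: Σxᵢ(yᵢ − βxᵢ)/4 − β/1 = 0, so β = Σxᵢyᵢ / (Σxᵢ² + σ²/τ²).
Σxᵢyᵢ = 4·6 + 4·1 + 6·7 = 70; Σxᵢ² = 68; σ²/τ² = 4.
β̂_MAP = 70 / (68 + 4) = 70/72 ≈ 0.972.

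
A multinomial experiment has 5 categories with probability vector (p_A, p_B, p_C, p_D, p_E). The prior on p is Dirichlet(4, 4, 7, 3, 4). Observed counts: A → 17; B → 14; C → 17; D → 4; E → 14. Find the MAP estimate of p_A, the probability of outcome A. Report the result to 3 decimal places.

The posterior is Dirichlet(αᵢ + nᵢ) = Dirichlet(21, 18, 24, 7, 18).
For a Dirichlet(a₁,…,a_K) with all aᵢ > 1, the mode has j-th component (aⱼ − 1)/(Σaᵢ − K).
Here Σaᵢ = 88 and K = 5, so p_A = (21 − 1)/(88 − 5) = 20/83 ≈ 0.241.

MAP estimate of p_A = 0.241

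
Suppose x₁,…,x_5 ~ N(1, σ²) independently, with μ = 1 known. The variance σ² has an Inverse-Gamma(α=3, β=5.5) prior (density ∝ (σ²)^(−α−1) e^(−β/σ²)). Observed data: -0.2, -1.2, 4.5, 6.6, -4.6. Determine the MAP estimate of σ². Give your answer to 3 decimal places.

σ̂²_MAP = 7.096

Sum of squared deviations about the known mean: SS = (-0.2−1)² + (-1.2−1)² + (4.5−1)² + (6.6−1)² + (-4.6−1)² = 81.25.
The Normal likelihood contributes (σ²)^(−n/2) exp(−SS/(2σ²)), so the posterior is Inverse-Gamma(α + n/2, β + SS/2) = Inverse-Gamma(5.5, 46.125).
The mode of Inverse-Gamma(a, b) is b/(a+1) = 46.125/6.5 ≈ 7.096.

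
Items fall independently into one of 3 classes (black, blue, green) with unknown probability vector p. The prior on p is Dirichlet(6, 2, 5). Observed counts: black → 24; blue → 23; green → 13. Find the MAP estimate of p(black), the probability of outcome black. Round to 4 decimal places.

The posterior is Dirichlet(αᵢ + nᵢ) = Dirichlet(30, 25, 18).
For a Dirichlet(a₁,…,a_K) with all aᵢ > 1, the mode has j-th component (aⱼ − 1)/(Σaᵢ − K).
Here Σaᵢ = 73 and K = 3, so p(black) = (30 − 1)/(73 − 3) = 29/70 ≈ 0.4143.

MAP estimate of p(black) = 0.4143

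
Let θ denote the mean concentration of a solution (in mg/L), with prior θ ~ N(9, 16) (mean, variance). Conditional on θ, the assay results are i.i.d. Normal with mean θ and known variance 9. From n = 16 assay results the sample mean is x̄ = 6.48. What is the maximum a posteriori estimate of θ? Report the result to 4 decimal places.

n = 16, x̄ = 6.48.
For a Normal prior and Normal likelihood with known variance, the posterior is Normal; its mode equals its mean, the precision-weighted average.
Prior precision 1/σ₀² = 1/16 = 0.0625; data precision n/σ² = 16/9.
θ̂ = (0.0625·9 + (16/9)·6.48) / (0.0625 + 16/9) = 12.0825/(265/144) = 43497/6625 ≈ 6.5656.

θ̂_MAP = 6.5656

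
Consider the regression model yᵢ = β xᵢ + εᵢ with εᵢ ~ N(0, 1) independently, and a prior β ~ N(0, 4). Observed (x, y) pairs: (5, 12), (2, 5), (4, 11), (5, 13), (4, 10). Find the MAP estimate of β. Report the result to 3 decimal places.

log p(β | y) = −Σ(yᵢ − βxᵢ)²/(2·1) − β²/(2·4) + const.
Setting the derivative to zero: Σxᵢ(yᵢ − βxᵢ)/1 − β/4 = 0, so β = Σxᵢyᵢ / (Σxᵢ² + σ²/τ²).
Σxᵢyᵢ = 5·12 + 2·5 + 4·11 + 5·13 + 4·10 = 219; Σxᵢ² = 86; σ²/τ² = 0.25.
β̂_MAP = 219 / (86 + 0.25) = 219/86.25 ≈ 2.539.

β̂_MAP = 2.539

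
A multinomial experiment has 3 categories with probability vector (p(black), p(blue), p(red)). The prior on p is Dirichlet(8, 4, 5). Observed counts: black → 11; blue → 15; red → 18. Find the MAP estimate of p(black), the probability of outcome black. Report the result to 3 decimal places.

MAP estimate of p(black) = 0.310

The posterior is Dirichlet(αᵢ + nᵢ) = Dirichlet(19, 19, 23).
For a Dirichlet(a₁,…,a_K) with all aᵢ > 1, the mode has j-th component (aⱼ − 1)/(Σaᵢ − K).
Here Σaᵢ = 61 and K = 3, so p(black) = (19 − 1)/(61 − 3) = 18/58 ≈ 0.310.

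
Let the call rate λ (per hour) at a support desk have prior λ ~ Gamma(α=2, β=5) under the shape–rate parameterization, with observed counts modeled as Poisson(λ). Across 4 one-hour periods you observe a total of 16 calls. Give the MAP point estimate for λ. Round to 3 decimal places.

λ̂_MAP = 1.889

Σxᵢ = 16, n = 4.
Posterior ∝ λe^(−5λ) · λ^16e^(−4λ) = λ^17e^(−9λ), i.e. Gamma(shape=18, rate=9).
The mode of a Gamma(a, b) with a ≥ 1 (shape–rate) is (a−1)/b = 17/9 ≈ 1.889.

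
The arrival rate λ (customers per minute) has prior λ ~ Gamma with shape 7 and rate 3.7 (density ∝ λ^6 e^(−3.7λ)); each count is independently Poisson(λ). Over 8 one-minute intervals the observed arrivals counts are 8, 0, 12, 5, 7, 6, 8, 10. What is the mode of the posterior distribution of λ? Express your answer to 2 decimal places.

Σxᵢ = 8+0+12+5+7+6+8+10 = 56, with n = 8.
Posterior ∝ λ^6e^(−3.7λ) · λ^56e^(−8λ) = λ^62e^(−11.7λ), i.e. Gamma(shape=63, rate=11.7).
The mode of a Gamma(a, b) with a ≥ 1 (shape–rate) is (a−1)/b = 62/11.7 ≈ 5.30.

λ̂_MAP = 5.30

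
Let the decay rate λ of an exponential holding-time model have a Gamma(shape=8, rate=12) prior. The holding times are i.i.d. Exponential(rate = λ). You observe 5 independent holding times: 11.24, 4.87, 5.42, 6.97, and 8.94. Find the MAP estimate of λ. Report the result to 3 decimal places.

The Exponential(rate=λ) likelihood is ∝ λ^n e^(−λΣtᵢ). Here n = 5 and Σtᵢ = 11.24 + 4.87 + 5.42 + 6.97 + 8.94 = 37.44.
Posterior ∝ λ^7e^(−12λ) · λ^5e^(−37.44λ) = λ^12e^(−49.44λ), i.e. Gamma(13, 49.44).
Mode = (a−1)/b = 12/49.44 ≈ 0.243.

λ̂_MAP = 0.243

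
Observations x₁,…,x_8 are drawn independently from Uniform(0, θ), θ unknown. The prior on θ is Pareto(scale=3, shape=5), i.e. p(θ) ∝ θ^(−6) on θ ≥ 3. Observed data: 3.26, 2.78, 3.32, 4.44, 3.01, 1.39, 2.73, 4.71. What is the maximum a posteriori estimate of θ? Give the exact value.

The Uniform(0, θ) likelihood is θ^(−n) for θ ≥ max(xᵢ), zero otherwise. Here max(xᵢ) = 4.71.
Posterior ∝ θ^(−6) · θ^(−8) = θ^(−14) on θ ≥ max(3, 4.71) = 4.71.
This density is strictly decreasing in θ, so the posterior mode lies at the lower boundary of the support.

θ̂_MAP = 4.71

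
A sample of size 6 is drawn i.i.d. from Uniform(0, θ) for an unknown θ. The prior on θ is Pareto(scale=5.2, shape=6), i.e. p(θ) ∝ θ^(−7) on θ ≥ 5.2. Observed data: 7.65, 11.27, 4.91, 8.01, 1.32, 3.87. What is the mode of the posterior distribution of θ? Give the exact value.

θ̂_MAP = 11.27

The Uniform(0, θ) likelihood is θ^(−n) for θ ≥ max(xᵢ), zero otherwise. Here max(xᵢ) = 11.27.
Posterior ∝ θ^(−7) · θ^(−6) = θ^(−13) on θ ≥ max(5.2, 11.27) = 11.27.
This density is strictly decreasing in θ, so the posterior mode lies at the lower boundary of the support.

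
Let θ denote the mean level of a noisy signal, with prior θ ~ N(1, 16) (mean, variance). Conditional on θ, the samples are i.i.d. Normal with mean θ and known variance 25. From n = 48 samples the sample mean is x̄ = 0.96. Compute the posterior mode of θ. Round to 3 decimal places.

n = 48, x̄ = 0.96.
For a Normal prior and Normal likelihood with known variance, the posterior is Normal; its mode equals its mean, the precision-weighted average.
Prior precision 1/σ₀² = 1/16 = 0.0625; data precision n/σ² = 48/25 = 1.92.
θ̂ = (0.0625·1 + 1.92·0.96) / (0.0625 + 1.92) = 1.9057/1.9825 = 19057/19825 ≈ 0.961.

θ̂_MAP = 0.961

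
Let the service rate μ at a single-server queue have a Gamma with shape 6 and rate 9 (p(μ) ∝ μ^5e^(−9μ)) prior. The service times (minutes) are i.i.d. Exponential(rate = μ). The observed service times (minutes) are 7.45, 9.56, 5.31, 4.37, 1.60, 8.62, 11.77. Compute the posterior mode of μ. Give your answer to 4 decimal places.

The Exponential(rate=μ) likelihood is ∝ μ^n e^(−μΣtᵢ). Here n = 7 and Σtᵢ = 7.45 + 9.56 + 5.31 + 4.37 + 1.60 + 8.62 + 11.77 = 48.68.
Posterior ∝ μ^5e^(−9μ) · μ^7e^(−48.68μ) = μ^12e^(−57.68μ), i.e. Gamma(13, 57.68).
Mode = (a−1)/b = 12/57.68 ≈ 0.2080.

μ̂_MAP = 0.2080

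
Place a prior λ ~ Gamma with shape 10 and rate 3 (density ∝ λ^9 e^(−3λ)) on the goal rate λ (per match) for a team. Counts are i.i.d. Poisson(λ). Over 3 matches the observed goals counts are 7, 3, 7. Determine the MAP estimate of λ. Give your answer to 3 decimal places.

λ̂_MAP = 4.333

Σxᵢ = 7+3+7 = 17, with n = 3.
Posterior ∝ λ^9e^(−3λ) · λ^17e^(−3λ) = λ^26e^(−6λ), i.e. Gamma(shape=27, rate=6).
The mode of a Gamma(a, b) with a ≥ 1 (shape–rate) is (a−1)/b = 26/6 ≈ 4.333.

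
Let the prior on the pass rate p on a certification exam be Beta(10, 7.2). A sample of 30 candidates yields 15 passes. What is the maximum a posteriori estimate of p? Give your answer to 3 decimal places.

Prior: Beta(10, 7.2).
Data: 15 successes in 30 trials. The binomial likelihood contributes p^15(1−p)^15, so the posterior is Beta(10+15, 7.2+15) = Beta(25, 22.2).
For Beta(a, b) with a, b > 1 the mode is (a−1)/(a+b−2) = 24/45.2 ≈ 0.531.

p̂_MAP = 0.531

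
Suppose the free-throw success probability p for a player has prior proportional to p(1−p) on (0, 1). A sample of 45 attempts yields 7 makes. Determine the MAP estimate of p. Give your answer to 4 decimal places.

The prior density ∝ p(1−p)^1 is the kernel of Beta(2, 2).
Data: 7 successes in 45 trials. The binomial likelihood contributes p^7(1−p)^38, so the posterior is Beta(2+7, 2+38) = Beta(9, 40).
For Beta(a, b) with a, b > 1 the mode is (a−1)/(a+b−2) = 8/47 ≈ 0.1702.

p̂_MAP = 0.1702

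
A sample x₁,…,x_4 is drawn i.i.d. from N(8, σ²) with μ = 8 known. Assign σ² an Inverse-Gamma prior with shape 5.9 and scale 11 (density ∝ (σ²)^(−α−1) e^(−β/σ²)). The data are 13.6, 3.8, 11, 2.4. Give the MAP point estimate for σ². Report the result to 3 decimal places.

Sum of squared deviations about the known mean: SS = (13.6−8)² + (3.8−8)² + (11−8)² + (2.4−8)² = 89.36.
The Normal likelihood contributes (σ²)^(−n/2) exp(−SS/(2σ²)), so the posterior is Inverse-Gamma(α + n/2, β + SS/2) = Inverse-Gamma(7.9, 55.68).
The mode of Inverse-Gamma(a, b) is b/(a+1) = 55.68/8.9 ≈ 6.256.

σ̂²_MAP = 6.256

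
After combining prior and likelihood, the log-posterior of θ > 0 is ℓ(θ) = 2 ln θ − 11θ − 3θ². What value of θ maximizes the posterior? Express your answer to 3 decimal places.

ℓ'(θ) = 2/θ − 11 − 6θ. Setting this to zero and multiplying by θ: 6θ² + 11θ − 2 = 0.
θ = (−11 + √(11² + 4·6·2)) / (2·6) = (−11 + √169) / 12 = (−11 + 13)/12 = 1/6.
ℓ''(θ) = −2/θ² − 6 < 0, confirming a maximum.

θ̂_MAP = 0.167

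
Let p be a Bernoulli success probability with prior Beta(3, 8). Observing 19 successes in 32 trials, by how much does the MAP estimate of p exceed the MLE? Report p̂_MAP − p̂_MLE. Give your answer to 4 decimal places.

Posterior is Beta(22, 21); MAP = (22−1)/(43−2) = 21/41 ≈ 0.51220.
MLE ignores the prior: p̂_MLE = k/n = 19/32 ≈ 0.59375.
Difference = 21/41 − 19/32 = -107/1312 ≈ -0.0816.

MAP − MLE = -0.0816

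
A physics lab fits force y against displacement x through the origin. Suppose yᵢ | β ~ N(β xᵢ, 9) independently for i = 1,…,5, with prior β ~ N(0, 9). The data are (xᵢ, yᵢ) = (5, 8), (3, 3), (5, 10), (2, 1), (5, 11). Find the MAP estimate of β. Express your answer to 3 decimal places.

β̂_MAP = 1.753

log p(β | y) = −Σ(yᵢ − βxᵢ)²/(2·9) − β²/(2·9) + const.
Setting the derivative to zero: Σxᵢ(yᵢ − βxᵢ)/9 − β/9 = 0, so β = Σxᵢyᵢ / (Σxᵢ² + σ²/τ²).
Σxᵢyᵢ = 5·8 + 3·3 + 5·10 + 2·1 + 5·11 = 156; Σxᵢ² = 88; σ²/τ² = 1.
β̂_MAP = 156 / (88 + 1) = 156/89 ≈ 1.753.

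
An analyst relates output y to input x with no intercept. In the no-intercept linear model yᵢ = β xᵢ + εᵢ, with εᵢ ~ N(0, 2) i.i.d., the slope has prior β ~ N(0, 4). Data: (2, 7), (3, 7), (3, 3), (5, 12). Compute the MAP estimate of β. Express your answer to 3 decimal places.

log p(β | y) = −Σ(yᵢ − βxᵢ)²/(2·2) − β²/(2·4) + const.
Setting the derivative to zero: Σxᵢ(yᵢ − βxᵢ)/2 − β/4 = 0, so β = Σxᵢyᵢ / (Σxᵢ² + σ²/τ²).
Σxᵢyᵢ = 2·7 + 3·7 + 3·3 + 5·12 = 104; Σxᵢ² = 47; σ²/τ² = 0.5.
β̂_MAP = 104 / (47 + 0.5) = 104/47.5 ≈ 2.189.

β̂_MAP = 2.189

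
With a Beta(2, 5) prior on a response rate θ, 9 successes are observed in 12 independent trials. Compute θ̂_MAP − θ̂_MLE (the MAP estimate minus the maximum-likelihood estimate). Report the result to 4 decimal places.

MAP − MLE = -0.1618

Posterior is Beta(11, 8); MAP = (11−1)/(19−2) = 10/17 ≈ 0.58824.
MLE ignores the prior: θ̂_MLE = k/n = 9/12 ≈ 0.75000.
Difference = 10/17 − 9/12 = -11/68 ≈ -0.1618.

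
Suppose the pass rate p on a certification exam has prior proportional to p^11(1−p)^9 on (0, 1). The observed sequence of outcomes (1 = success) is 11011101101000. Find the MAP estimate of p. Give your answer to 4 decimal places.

p̂_MAP = 0.5588

The prior density ∝ p^11(1−p)^9 is the kernel of Beta(12, 10).
Data: 8 successes in 14 trials (from the sequence). The binomial likelihood contributes p^8(1−p)^6, so the posterior is Beta(12+8, 10+6) = Beta(20, 16).
For Beta(a, b) with a, b > 1 the mode is (a−1)/(a+b−2) = 19/34 ≈ 0.5588.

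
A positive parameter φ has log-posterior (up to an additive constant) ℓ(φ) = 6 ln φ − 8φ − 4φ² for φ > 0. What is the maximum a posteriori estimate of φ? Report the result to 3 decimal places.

ℓ'(φ) = 6/φ − 8 − 8φ. Setting this to zero and multiplying by φ: 8φ² + 8φ − 6 = 0.
φ = (−8 + √(8² + 4·8·6)) / (2·8) = (−8 + √256) / 16 = (−8 + 16)/16 = 1/2.
ℓ''(φ) = −6/φ² − 8 < 0, confirming a maximum.

φ̂_MAP = 0.500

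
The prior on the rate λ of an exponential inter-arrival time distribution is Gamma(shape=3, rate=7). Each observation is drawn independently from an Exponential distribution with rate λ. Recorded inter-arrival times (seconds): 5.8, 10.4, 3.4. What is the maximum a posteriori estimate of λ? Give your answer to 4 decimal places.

λ̂_MAP = 0.1880

The Exponential(rate=λ) likelihood is ∝ λ^n e^(−λΣtᵢ). Here n = 3 and Σtᵢ = 5.8 + 10.4 + 3.4 = 19.6.
Posterior ∝ λ^2e^(−7λ) · λ^3e^(−19.6λ) = λ^5e^(−26.6λ), i.e. Gamma(6, 26.6).
Mode = (a−1)/b = 5/26.6 ≈ 0.1880.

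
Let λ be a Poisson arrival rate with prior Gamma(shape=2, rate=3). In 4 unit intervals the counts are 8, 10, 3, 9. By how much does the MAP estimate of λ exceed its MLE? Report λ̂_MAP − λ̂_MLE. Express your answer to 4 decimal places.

Σxᵢ = 30. Posterior is Gamma(32, 7); MAP = (32−1)/7 = 31/7 ≈ 4.42857.
MLE = x̄ = 30/4 ≈ 7.50000.
Difference = 31/7 − 30/4 = -43/14 ≈ -3.0714.

MAP − MLE = -3.0714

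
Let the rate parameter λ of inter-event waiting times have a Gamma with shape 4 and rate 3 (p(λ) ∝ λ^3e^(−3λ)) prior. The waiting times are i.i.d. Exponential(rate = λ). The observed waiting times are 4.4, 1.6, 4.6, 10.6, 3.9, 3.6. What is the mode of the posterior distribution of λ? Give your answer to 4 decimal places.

The Exponential(rate=λ) likelihood is ∝ λ^n e^(−λΣtᵢ). Here n = 6 and Σtᵢ = 4.4 + 1.6 + 4.6 + 10.6 + 3.9 + 3.6 = 28.7.
Posterior ∝ λ^3e^(−3λ) · λ^6e^(−28.7λ) = λ^9e^(−31.7λ), i.e. Gamma(10, 31.7).
Mode = (a−1)/b = 9/31.7 ≈ 0.2839.

λ̂_MAP = 0.2839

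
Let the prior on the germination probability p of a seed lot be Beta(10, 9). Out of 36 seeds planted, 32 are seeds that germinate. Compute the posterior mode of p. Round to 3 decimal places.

Prior: Beta(10, 9).
Data: 32 successes in 36 trials. The binomial likelihood contributes p^32(1−p)^4, so the posterior is Beta(10+32, 9+4) = Beta(42, 13).
For Beta(a, b) with a, b > 1 the mode is (a−1)/(a+b−2) = 41/53 ≈ 0.774.

p̂_MAP = 0.774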